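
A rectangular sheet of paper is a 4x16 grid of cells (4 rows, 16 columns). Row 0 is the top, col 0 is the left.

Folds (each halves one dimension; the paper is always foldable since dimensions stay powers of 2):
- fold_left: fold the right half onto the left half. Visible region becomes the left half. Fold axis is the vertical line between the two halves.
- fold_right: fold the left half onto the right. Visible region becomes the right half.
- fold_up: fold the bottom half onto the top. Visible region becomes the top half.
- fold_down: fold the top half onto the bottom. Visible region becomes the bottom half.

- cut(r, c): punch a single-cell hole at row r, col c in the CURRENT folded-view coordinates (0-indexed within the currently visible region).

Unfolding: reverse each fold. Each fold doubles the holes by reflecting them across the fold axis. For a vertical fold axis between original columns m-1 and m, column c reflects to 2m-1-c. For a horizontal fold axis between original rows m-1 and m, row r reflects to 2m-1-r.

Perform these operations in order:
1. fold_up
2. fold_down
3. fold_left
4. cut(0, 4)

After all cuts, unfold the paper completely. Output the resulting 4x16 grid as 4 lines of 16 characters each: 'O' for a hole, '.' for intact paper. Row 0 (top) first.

Answer: ....O......O....
....O......O....
....O......O....
....O......O....

Derivation:
Op 1 fold_up: fold axis h@2; visible region now rows[0,2) x cols[0,16) = 2x16
Op 2 fold_down: fold axis h@1; visible region now rows[1,2) x cols[0,16) = 1x16
Op 3 fold_left: fold axis v@8; visible region now rows[1,2) x cols[0,8) = 1x8
Op 4 cut(0, 4): punch at orig (1,4); cuts so far [(1, 4)]; region rows[1,2) x cols[0,8) = 1x8
Unfold 1 (reflect across v@8): 2 holes -> [(1, 4), (1, 11)]
Unfold 2 (reflect across h@1): 4 holes -> [(0, 4), (0, 11), (1, 4), (1, 11)]
Unfold 3 (reflect across h@2): 8 holes -> [(0, 4), (0, 11), (1, 4), (1, 11), (2, 4), (2, 11), (3, 4), (3, 11)]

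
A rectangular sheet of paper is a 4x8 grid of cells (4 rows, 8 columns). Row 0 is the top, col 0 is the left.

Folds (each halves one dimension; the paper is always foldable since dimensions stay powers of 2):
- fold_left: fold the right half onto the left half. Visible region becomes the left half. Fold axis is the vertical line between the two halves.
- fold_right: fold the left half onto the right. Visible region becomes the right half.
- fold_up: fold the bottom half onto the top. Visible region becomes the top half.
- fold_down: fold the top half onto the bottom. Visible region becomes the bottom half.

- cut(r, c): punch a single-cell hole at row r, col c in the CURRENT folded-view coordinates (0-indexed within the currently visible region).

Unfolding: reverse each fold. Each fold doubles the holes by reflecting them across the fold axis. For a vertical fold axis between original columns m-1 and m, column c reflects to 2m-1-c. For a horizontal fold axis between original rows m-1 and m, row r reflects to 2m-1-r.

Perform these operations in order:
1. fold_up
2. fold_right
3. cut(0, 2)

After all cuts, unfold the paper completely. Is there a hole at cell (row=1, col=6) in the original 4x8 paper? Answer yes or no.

Op 1 fold_up: fold axis h@2; visible region now rows[0,2) x cols[0,8) = 2x8
Op 2 fold_right: fold axis v@4; visible region now rows[0,2) x cols[4,8) = 2x4
Op 3 cut(0, 2): punch at orig (0,6); cuts so far [(0, 6)]; region rows[0,2) x cols[4,8) = 2x4
Unfold 1 (reflect across v@4): 2 holes -> [(0, 1), (0, 6)]
Unfold 2 (reflect across h@2): 4 holes -> [(0, 1), (0, 6), (3, 1), (3, 6)]
Holes: [(0, 1), (0, 6), (3, 1), (3, 6)]

Answer: no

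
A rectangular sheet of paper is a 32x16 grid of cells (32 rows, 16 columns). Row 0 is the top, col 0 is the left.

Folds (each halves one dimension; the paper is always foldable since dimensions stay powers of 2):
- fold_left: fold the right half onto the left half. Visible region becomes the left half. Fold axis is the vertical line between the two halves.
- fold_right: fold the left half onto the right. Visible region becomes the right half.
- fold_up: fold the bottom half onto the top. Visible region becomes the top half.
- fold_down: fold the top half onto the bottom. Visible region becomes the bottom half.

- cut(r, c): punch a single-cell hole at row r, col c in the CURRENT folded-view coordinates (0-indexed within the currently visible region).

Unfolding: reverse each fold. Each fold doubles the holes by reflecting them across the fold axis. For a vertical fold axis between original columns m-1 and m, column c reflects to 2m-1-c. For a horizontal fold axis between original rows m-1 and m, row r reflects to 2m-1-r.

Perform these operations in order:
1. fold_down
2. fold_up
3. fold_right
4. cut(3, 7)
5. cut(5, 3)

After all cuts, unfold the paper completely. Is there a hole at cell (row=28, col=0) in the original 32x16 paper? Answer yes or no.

Op 1 fold_down: fold axis h@16; visible region now rows[16,32) x cols[0,16) = 16x16
Op 2 fold_up: fold axis h@24; visible region now rows[16,24) x cols[0,16) = 8x16
Op 3 fold_right: fold axis v@8; visible region now rows[16,24) x cols[8,16) = 8x8
Op 4 cut(3, 7): punch at orig (19,15); cuts so far [(19, 15)]; region rows[16,24) x cols[8,16) = 8x8
Op 5 cut(5, 3): punch at orig (21,11); cuts so far [(19, 15), (21, 11)]; region rows[16,24) x cols[8,16) = 8x8
Unfold 1 (reflect across v@8): 4 holes -> [(19, 0), (19, 15), (21, 4), (21, 11)]
Unfold 2 (reflect across h@24): 8 holes -> [(19, 0), (19, 15), (21, 4), (21, 11), (26, 4), (26, 11), (28, 0), (28, 15)]
Unfold 3 (reflect across h@16): 16 holes -> [(3, 0), (3, 15), (5, 4), (5, 11), (10, 4), (10, 11), (12, 0), (12, 15), (19, 0), (19, 15), (21, 4), (21, 11), (26, 4), (26, 11), (28, 0), (28, 15)]
Holes: [(3, 0), (3, 15), (5, 4), (5, 11), (10, 4), (10, 11), (12, 0), (12, 15), (19, 0), (19, 15), (21, 4), (21, 11), (26, 4), (26, 11), (28, 0), (28, 15)]

Answer: yes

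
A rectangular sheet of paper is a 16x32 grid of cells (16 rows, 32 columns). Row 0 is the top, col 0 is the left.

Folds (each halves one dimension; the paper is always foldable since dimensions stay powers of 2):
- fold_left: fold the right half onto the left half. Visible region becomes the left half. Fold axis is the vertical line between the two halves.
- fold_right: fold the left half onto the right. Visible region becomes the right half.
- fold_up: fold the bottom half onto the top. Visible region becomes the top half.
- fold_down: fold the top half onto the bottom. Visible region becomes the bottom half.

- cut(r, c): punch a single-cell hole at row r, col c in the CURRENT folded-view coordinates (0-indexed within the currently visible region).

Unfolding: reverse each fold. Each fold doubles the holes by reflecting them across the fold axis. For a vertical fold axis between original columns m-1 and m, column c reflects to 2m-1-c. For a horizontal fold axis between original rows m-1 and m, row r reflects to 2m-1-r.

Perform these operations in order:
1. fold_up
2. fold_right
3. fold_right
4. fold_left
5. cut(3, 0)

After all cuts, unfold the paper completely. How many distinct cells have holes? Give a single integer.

Op 1 fold_up: fold axis h@8; visible region now rows[0,8) x cols[0,32) = 8x32
Op 2 fold_right: fold axis v@16; visible region now rows[0,8) x cols[16,32) = 8x16
Op 3 fold_right: fold axis v@24; visible region now rows[0,8) x cols[24,32) = 8x8
Op 4 fold_left: fold axis v@28; visible region now rows[0,8) x cols[24,28) = 8x4
Op 5 cut(3, 0): punch at orig (3,24); cuts so far [(3, 24)]; region rows[0,8) x cols[24,28) = 8x4
Unfold 1 (reflect across v@28): 2 holes -> [(3, 24), (3, 31)]
Unfold 2 (reflect across v@24): 4 holes -> [(3, 16), (3, 23), (3, 24), (3, 31)]
Unfold 3 (reflect across v@16): 8 holes -> [(3, 0), (3, 7), (3, 8), (3, 15), (3, 16), (3, 23), (3, 24), (3, 31)]
Unfold 4 (reflect across h@8): 16 holes -> [(3, 0), (3, 7), (3, 8), (3, 15), (3, 16), (3, 23), (3, 24), (3, 31), (12, 0), (12, 7), (12, 8), (12, 15), (12, 16), (12, 23), (12, 24), (12, 31)]

Answer: 16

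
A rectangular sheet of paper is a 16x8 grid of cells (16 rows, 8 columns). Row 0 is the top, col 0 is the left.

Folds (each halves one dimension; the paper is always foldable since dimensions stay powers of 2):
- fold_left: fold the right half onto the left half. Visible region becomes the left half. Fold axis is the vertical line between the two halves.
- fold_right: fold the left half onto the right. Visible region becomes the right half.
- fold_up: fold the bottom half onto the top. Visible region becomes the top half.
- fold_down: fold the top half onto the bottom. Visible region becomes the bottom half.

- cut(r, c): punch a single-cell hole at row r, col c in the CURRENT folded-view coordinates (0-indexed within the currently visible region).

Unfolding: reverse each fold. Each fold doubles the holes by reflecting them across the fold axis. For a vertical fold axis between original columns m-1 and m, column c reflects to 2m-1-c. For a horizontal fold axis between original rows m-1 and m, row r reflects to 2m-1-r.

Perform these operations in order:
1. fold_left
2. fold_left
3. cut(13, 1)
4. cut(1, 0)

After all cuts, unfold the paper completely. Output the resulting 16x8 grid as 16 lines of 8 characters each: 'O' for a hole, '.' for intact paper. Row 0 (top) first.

Op 1 fold_left: fold axis v@4; visible region now rows[0,16) x cols[0,4) = 16x4
Op 2 fold_left: fold axis v@2; visible region now rows[0,16) x cols[0,2) = 16x2
Op 3 cut(13, 1): punch at orig (13,1); cuts so far [(13, 1)]; region rows[0,16) x cols[0,2) = 16x2
Op 4 cut(1, 0): punch at orig (1,0); cuts so far [(1, 0), (13, 1)]; region rows[0,16) x cols[0,2) = 16x2
Unfold 1 (reflect across v@2): 4 holes -> [(1, 0), (1, 3), (13, 1), (13, 2)]
Unfold 2 (reflect across v@4): 8 holes -> [(1, 0), (1, 3), (1, 4), (1, 7), (13, 1), (13, 2), (13, 5), (13, 6)]

Answer: ........
O..OO..O
........
........
........
........
........
........
........
........
........
........
........
.OO..OO.
........
........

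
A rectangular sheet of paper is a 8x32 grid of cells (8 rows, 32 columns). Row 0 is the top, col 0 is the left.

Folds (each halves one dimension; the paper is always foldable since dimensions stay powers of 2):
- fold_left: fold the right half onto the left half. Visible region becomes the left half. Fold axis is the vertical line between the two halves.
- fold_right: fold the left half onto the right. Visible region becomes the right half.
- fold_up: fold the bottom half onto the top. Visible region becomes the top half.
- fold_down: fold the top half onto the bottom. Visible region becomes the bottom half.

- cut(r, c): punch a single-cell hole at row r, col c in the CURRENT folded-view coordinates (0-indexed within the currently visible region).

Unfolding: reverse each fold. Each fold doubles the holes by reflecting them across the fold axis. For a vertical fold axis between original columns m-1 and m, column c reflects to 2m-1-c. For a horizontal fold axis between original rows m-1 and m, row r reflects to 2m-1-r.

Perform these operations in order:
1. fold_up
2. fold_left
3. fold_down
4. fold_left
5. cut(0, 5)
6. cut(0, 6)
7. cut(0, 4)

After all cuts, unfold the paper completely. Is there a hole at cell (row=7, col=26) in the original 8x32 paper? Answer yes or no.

Answer: no

Derivation:
Op 1 fold_up: fold axis h@4; visible region now rows[0,4) x cols[0,32) = 4x32
Op 2 fold_left: fold axis v@16; visible region now rows[0,4) x cols[0,16) = 4x16
Op 3 fold_down: fold axis h@2; visible region now rows[2,4) x cols[0,16) = 2x16
Op 4 fold_left: fold axis v@8; visible region now rows[2,4) x cols[0,8) = 2x8
Op 5 cut(0, 5): punch at orig (2,5); cuts so far [(2, 5)]; region rows[2,4) x cols[0,8) = 2x8
Op 6 cut(0, 6): punch at orig (2,6); cuts so far [(2, 5), (2, 6)]; region rows[2,4) x cols[0,8) = 2x8
Op 7 cut(0, 4): punch at orig (2,4); cuts so far [(2, 4), (2, 5), (2, 6)]; region rows[2,4) x cols[0,8) = 2x8
Unfold 1 (reflect across v@8): 6 holes -> [(2, 4), (2, 5), (2, 6), (2, 9), (2, 10), (2, 11)]
Unfold 2 (reflect across h@2): 12 holes -> [(1, 4), (1, 5), (1, 6), (1, 9), (1, 10), (1, 11), (2, 4), (2, 5), (2, 6), (2, 9), (2, 10), (2, 11)]
Unfold 3 (reflect across v@16): 24 holes -> [(1, 4), (1, 5), (1, 6), (1, 9), (1, 10), (1, 11), (1, 20), (1, 21), (1, 22), (1, 25), (1, 26), (1, 27), (2, 4), (2, 5), (2, 6), (2, 9), (2, 10), (2, 11), (2, 20), (2, 21), (2, 22), (2, 25), (2, 26), (2, 27)]
Unfold 4 (reflect across h@4): 48 holes -> [(1, 4), (1, 5), (1, 6), (1, 9), (1, 10), (1, 11), (1, 20), (1, 21), (1, 22), (1, 25), (1, 26), (1, 27), (2, 4), (2, 5), (2, 6), (2, 9), (2, 10), (2, 11), (2, 20), (2, 21), (2, 22), (2, 25), (2, 26), (2, 27), (5, 4), (5, 5), (5, 6), (5, 9), (5, 10), (5, 11), (5, 20), (5, 21), (5, 22), (5, 25), (5, 26), (5, 27), (6, 4), (6, 5), (6, 6), (6, 9), (6, 10), (6, 11), (6, 20), (6, 21), (6, 22), (6, 25), (6, 26), (6, 27)]
Holes: [(1, 4), (1, 5), (1, 6), (1, 9), (1, 10), (1, 11), (1, 20), (1, 21), (1, 22), (1, 25), (1, 26), (1, 27), (2, 4), (2, 5), (2, 6), (2, 9), (2, 10), (2, 11), (2, 20), (2, 21), (2, 22), (2, 25), (2, 26), (2, 27), (5, 4), (5, 5), (5, 6), (5, 9), (5, 10), (5, 11), (5, 20), (5, 21), (5, 22), (5, 25), (5, 26), (5, 27), (6, 4), (6, 5), (6, 6), (6, 9), (6, 10), (6, 11), (6, 20), (6, 21), (6, 22), (6, 25), (6, 26), (6, 27)]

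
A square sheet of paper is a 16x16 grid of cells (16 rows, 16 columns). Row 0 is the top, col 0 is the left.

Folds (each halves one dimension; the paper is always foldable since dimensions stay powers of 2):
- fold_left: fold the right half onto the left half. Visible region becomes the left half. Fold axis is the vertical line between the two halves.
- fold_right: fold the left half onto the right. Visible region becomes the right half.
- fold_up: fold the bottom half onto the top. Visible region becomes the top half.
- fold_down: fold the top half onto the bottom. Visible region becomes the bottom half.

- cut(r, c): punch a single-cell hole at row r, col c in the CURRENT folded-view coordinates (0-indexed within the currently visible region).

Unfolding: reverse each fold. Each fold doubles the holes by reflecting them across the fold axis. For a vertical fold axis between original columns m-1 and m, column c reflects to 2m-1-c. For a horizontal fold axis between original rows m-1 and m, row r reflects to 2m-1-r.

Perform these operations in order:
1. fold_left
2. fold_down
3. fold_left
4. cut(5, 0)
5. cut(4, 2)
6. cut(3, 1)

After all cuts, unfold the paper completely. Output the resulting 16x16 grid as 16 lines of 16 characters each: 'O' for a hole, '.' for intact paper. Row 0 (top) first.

Op 1 fold_left: fold axis v@8; visible region now rows[0,16) x cols[0,8) = 16x8
Op 2 fold_down: fold axis h@8; visible region now rows[8,16) x cols[0,8) = 8x8
Op 3 fold_left: fold axis v@4; visible region now rows[8,16) x cols[0,4) = 8x4
Op 4 cut(5, 0): punch at orig (13,0); cuts so far [(13, 0)]; region rows[8,16) x cols[0,4) = 8x4
Op 5 cut(4, 2): punch at orig (12,2); cuts so far [(12, 2), (13, 0)]; region rows[8,16) x cols[0,4) = 8x4
Op 6 cut(3, 1): punch at orig (11,1); cuts so far [(11, 1), (12, 2), (13, 0)]; region rows[8,16) x cols[0,4) = 8x4
Unfold 1 (reflect across v@4): 6 holes -> [(11, 1), (11, 6), (12, 2), (12, 5), (13, 0), (13, 7)]
Unfold 2 (reflect across h@8): 12 holes -> [(2, 0), (2, 7), (3, 2), (3, 5), (4, 1), (4, 6), (11, 1), (11, 6), (12, 2), (12, 5), (13, 0), (13, 7)]
Unfold 3 (reflect across v@8): 24 holes -> [(2, 0), (2, 7), (2, 8), (2, 15), (3, 2), (3, 5), (3, 10), (3, 13), (4, 1), (4, 6), (4, 9), (4, 14), (11, 1), (11, 6), (11, 9), (11, 14), (12, 2), (12, 5), (12, 10), (12, 13), (13, 0), (13, 7), (13, 8), (13, 15)]

Answer: ................
................
O......OO......O
..O..O....O..O..
.O....O..O....O.
................
................
................
................
................
................
.O....O..O....O.
..O..O....O..O..
O......OO......O
................
................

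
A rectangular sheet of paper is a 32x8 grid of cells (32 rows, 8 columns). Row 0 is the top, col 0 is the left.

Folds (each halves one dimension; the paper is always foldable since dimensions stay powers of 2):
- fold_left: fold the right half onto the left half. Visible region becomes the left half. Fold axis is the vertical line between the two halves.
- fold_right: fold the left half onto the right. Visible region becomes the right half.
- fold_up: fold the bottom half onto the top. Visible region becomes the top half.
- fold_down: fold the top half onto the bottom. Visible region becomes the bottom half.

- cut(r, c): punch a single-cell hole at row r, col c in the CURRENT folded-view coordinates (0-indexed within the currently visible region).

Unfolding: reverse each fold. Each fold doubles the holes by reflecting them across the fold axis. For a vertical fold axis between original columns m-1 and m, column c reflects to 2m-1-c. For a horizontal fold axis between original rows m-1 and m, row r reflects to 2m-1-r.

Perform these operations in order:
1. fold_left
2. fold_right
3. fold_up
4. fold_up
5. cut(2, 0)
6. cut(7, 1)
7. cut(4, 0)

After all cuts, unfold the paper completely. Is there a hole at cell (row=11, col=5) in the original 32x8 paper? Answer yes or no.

Answer: yes

Derivation:
Op 1 fold_left: fold axis v@4; visible region now rows[0,32) x cols[0,4) = 32x4
Op 2 fold_right: fold axis v@2; visible region now rows[0,32) x cols[2,4) = 32x2
Op 3 fold_up: fold axis h@16; visible region now rows[0,16) x cols[2,4) = 16x2
Op 4 fold_up: fold axis h@8; visible region now rows[0,8) x cols[2,4) = 8x2
Op 5 cut(2, 0): punch at orig (2,2); cuts so far [(2, 2)]; region rows[0,8) x cols[2,4) = 8x2
Op 6 cut(7, 1): punch at orig (7,3); cuts so far [(2, 2), (7, 3)]; region rows[0,8) x cols[2,4) = 8x2
Op 7 cut(4, 0): punch at orig (4,2); cuts so far [(2, 2), (4, 2), (7, 3)]; region rows[0,8) x cols[2,4) = 8x2
Unfold 1 (reflect across h@8): 6 holes -> [(2, 2), (4, 2), (7, 3), (8, 3), (11, 2), (13, 2)]
Unfold 2 (reflect across h@16): 12 holes -> [(2, 2), (4, 2), (7, 3), (8, 3), (11, 2), (13, 2), (18, 2), (20, 2), (23, 3), (24, 3), (27, 2), (29, 2)]
Unfold 3 (reflect across v@2): 24 holes -> [(2, 1), (2, 2), (4, 1), (4, 2), (7, 0), (7, 3), (8, 0), (8, 3), (11, 1), (11, 2), (13, 1), (13, 2), (18, 1), (18, 2), (20, 1), (20, 2), (23, 0), (23, 3), (24, 0), (24, 3), (27, 1), (27, 2), (29, 1), (29, 2)]
Unfold 4 (reflect across v@4): 48 holes -> [(2, 1), (2, 2), (2, 5), (2, 6), (4, 1), (4, 2), (4, 5), (4, 6), (7, 0), (7, 3), (7, 4), (7, 7), (8, 0), (8, 3), (8, 4), (8, 7), (11, 1), (11, 2), (11, 5), (11, 6), (13, 1), (13, 2), (13, 5), (13, 6), (18, 1), (18, 2), (18, 5), (18, 6), (20, 1), (20, 2), (20, 5), (20, 6), (23, 0), (23, 3), (23, 4), (23, 7), (24, 0), (24, 3), (24, 4), (24, 7), (27, 1), (27, 2), (27, 5), (27, 6), (29, 1), (29, 2), (29, 5), (29, 6)]
Holes: [(2, 1), (2, 2), (2, 5), (2, 6), (4, 1), (4, 2), (4, 5), (4, 6), (7, 0), (7, 3), (7, 4), (7, 7), (8, 0), (8, 3), (8, 4), (8, 7), (11, 1), (11, 2), (11, 5), (11, 6), (13, 1), (13, 2), (13, 5), (13, 6), (18, 1), (18, 2), (18, 5), (18, 6), (20, 1), (20, 2), (20, 5), (20, 6), (23, 0), (23, 3), (23, 4), (23, 7), (24, 0), (24, 3), (24, 4), (24, 7), (27, 1), (27, 2), (27, 5), (27, 6), (29, 1), (29, 2), (29, 5), (29, 6)]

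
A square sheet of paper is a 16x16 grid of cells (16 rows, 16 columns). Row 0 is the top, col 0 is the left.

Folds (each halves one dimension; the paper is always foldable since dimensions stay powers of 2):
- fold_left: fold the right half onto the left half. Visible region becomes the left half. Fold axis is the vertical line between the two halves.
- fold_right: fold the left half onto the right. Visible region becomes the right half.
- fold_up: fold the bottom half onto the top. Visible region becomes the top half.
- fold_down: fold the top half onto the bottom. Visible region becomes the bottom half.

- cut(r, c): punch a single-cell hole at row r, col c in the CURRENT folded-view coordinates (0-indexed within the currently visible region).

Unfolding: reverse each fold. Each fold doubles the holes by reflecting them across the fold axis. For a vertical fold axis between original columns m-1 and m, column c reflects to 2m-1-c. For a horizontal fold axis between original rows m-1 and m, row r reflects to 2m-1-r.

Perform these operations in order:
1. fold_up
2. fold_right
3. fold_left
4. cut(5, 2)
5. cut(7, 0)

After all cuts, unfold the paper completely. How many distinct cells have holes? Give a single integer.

Op 1 fold_up: fold axis h@8; visible region now rows[0,8) x cols[0,16) = 8x16
Op 2 fold_right: fold axis v@8; visible region now rows[0,8) x cols[8,16) = 8x8
Op 3 fold_left: fold axis v@12; visible region now rows[0,8) x cols[8,12) = 8x4
Op 4 cut(5, 2): punch at orig (5,10); cuts so far [(5, 10)]; region rows[0,8) x cols[8,12) = 8x4
Op 5 cut(7, 0): punch at orig (7,8); cuts so far [(5, 10), (7, 8)]; region rows[0,8) x cols[8,12) = 8x4
Unfold 1 (reflect across v@12): 4 holes -> [(5, 10), (5, 13), (7, 8), (7, 15)]
Unfold 2 (reflect across v@8): 8 holes -> [(5, 2), (5, 5), (5, 10), (5, 13), (7, 0), (7, 7), (7, 8), (7, 15)]
Unfold 3 (reflect across h@8): 16 holes -> [(5, 2), (5, 5), (5, 10), (5, 13), (7, 0), (7, 7), (7, 8), (7, 15), (8, 0), (8, 7), (8, 8), (8, 15), (10, 2), (10, 5), (10, 10), (10, 13)]

Answer: 16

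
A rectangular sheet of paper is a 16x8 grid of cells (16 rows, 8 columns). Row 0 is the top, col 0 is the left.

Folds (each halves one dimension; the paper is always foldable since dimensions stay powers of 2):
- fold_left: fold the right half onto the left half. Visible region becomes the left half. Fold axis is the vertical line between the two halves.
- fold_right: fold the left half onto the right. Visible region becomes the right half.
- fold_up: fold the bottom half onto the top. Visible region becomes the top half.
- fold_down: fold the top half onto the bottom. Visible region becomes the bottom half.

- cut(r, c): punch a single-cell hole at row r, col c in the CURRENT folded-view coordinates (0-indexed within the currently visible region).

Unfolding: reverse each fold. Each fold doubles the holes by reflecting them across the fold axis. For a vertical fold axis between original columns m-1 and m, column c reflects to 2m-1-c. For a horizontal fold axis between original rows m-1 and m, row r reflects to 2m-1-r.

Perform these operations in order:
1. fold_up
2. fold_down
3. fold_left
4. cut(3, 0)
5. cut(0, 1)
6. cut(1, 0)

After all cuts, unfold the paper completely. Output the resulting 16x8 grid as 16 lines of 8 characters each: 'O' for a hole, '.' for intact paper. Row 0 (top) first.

Op 1 fold_up: fold axis h@8; visible region now rows[0,8) x cols[0,8) = 8x8
Op 2 fold_down: fold axis h@4; visible region now rows[4,8) x cols[0,8) = 4x8
Op 3 fold_left: fold axis v@4; visible region now rows[4,8) x cols[0,4) = 4x4
Op 4 cut(3, 0): punch at orig (7,0); cuts so far [(7, 0)]; region rows[4,8) x cols[0,4) = 4x4
Op 5 cut(0, 1): punch at orig (4,1); cuts so far [(4, 1), (7, 0)]; region rows[4,8) x cols[0,4) = 4x4
Op 6 cut(1, 0): punch at orig (5,0); cuts so far [(4, 1), (5, 0), (7, 0)]; region rows[4,8) x cols[0,4) = 4x4
Unfold 1 (reflect across v@4): 6 holes -> [(4, 1), (4, 6), (5, 0), (5, 7), (7, 0), (7, 7)]
Unfold 2 (reflect across h@4): 12 holes -> [(0, 0), (0, 7), (2, 0), (2, 7), (3, 1), (3, 6), (4, 1), (4, 6), (5, 0), (5, 7), (7, 0), (7, 7)]
Unfold 3 (reflect across h@8): 24 holes -> [(0, 0), (0, 7), (2, 0), (2, 7), (3, 1), (3, 6), (4, 1), (4, 6), (5, 0), (5, 7), (7, 0), (7, 7), (8, 0), (8, 7), (10, 0), (10, 7), (11, 1), (11, 6), (12, 1), (12, 6), (13, 0), (13, 7), (15, 0), (15, 7)]

Answer: O......O
........
O......O
.O....O.
.O....O.
O......O
........
O......O
O......O
........
O......O
.O....O.
.O....O.
O......O
........
O......O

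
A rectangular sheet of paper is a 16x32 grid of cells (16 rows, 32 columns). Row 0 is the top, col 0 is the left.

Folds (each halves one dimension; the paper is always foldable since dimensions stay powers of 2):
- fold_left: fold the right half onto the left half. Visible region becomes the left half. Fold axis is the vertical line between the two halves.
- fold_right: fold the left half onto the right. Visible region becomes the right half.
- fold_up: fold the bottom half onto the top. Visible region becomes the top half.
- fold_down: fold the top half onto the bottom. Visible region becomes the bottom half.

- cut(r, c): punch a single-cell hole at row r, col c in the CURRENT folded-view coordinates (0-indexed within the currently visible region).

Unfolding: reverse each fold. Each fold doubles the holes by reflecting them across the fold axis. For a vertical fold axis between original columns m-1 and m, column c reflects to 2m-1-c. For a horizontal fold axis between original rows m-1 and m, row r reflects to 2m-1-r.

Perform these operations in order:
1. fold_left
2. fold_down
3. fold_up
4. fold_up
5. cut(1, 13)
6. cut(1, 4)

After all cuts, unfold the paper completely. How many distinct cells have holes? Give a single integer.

Op 1 fold_left: fold axis v@16; visible region now rows[0,16) x cols[0,16) = 16x16
Op 2 fold_down: fold axis h@8; visible region now rows[8,16) x cols[0,16) = 8x16
Op 3 fold_up: fold axis h@12; visible region now rows[8,12) x cols[0,16) = 4x16
Op 4 fold_up: fold axis h@10; visible region now rows[8,10) x cols[0,16) = 2x16
Op 5 cut(1, 13): punch at orig (9,13); cuts so far [(9, 13)]; region rows[8,10) x cols[0,16) = 2x16
Op 6 cut(1, 4): punch at orig (9,4); cuts so far [(9, 4), (9, 13)]; region rows[8,10) x cols[0,16) = 2x16
Unfold 1 (reflect across h@10): 4 holes -> [(9, 4), (9, 13), (10, 4), (10, 13)]
Unfold 2 (reflect across h@12): 8 holes -> [(9, 4), (9, 13), (10, 4), (10, 13), (13, 4), (13, 13), (14, 4), (14, 13)]
Unfold 3 (reflect across h@8): 16 holes -> [(1, 4), (1, 13), (2, 4), (2, 13), (5, 4), (5, 13), (6, 4), (6, 13), (9, 4), (9, 13), (10, 4), (10, 13), (13, 4), (13, 13), (14, 4), (14, 13)]
Unfold 4 (reflect across v@16): 32 holes -> [(1, 4), (1, 13), (1, 18), (1, 27), (2, 4), (2, 13), (2, 18), (2, 27), (5, 4), (5, 13), (5, 18), (5, 27), (6, 4), (6, 13), (6, 18), (6, 27), (9, 4), (9, 13), (9, 18), (9, 27), (10, 4), (10, 13), (10, 18), (10, 27), (13, 4), (13, 13), (13, 18), (13, 27), (14, 4), (14, 13), (14, 18), (14, 27)]

Answer: 32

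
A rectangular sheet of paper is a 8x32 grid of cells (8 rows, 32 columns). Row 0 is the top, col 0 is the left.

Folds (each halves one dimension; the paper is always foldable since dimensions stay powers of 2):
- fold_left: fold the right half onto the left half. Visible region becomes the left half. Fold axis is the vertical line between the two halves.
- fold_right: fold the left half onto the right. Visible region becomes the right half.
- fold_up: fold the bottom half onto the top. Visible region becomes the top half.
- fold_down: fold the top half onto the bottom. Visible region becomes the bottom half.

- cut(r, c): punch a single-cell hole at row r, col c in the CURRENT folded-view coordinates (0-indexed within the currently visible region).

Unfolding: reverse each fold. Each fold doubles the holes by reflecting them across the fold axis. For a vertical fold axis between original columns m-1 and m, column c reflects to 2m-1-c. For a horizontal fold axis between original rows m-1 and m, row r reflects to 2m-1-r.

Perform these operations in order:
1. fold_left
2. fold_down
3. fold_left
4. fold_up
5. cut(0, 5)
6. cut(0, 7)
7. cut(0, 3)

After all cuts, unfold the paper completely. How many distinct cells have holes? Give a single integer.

Op 1 fold_left: fold axis v@16; visible region now rows[0,8) x cols[0,16) = 8x16
Op 2 fold_down: fold axis h@4; visible region now rows[4,8) x cols[0,16) = 4x16
Op 3 fold_left: fold axis v@8; visible region now rows[4,8) x cols[0,8) = 4x8
Op 4 fold_up: fold axis h@6; visible region now rows[4,6) x cols[0,8) = 2x8
Op 5 cut(0, 5): punch at orig (4,5); cuts so far [(4, 5)]; region rows[4,6) x cols[0,8) = 2x8
Op 6 cut(0, 7): punch at orig (4,7); cuts so far [(4, 5), (4, 7)]; region rows[4,6) x cols[0,8) = 2x8
Op 7 cut(0, 3): punch at orig (4,3); cuts so far [(4, 3), (4, 5), (4, 7)]; region rows[4,6) x cols[0,8) = 2x8
Unfold 1 (reflect across h@6): 6 holes -> [(4, 3), (4, 5), (4, 7), (7, 3), (7, 5), (7, 7)]
Unfold 2 (reflect across v@8): 12 holes -> [(4, 3), (4, 5), (4, 7), (4, 8), (4, 10), (4, 12), (7, 3), (7, 5), (7, 7), (7, 8), (7, 10), (7, 12)]
Unfold 3 (reflect across h@4): 24 holes -> [(0, 3), (0, 5), (0, 7), (0, 8), (0, 10), (0, 12), (3, 3), (3, 5), (3, 7), (3, 8), (3, 10), (3, 12), (4, 3), (4, 5), (4, 7), (4, 8), (4, 10), (4, 12), (7, 3), (7, 5), (7, 7), (7, 8), (7, 10), (7, 12)]
Unfold 4 (reflect across v@16): 48 holes -> [(0, 3), (0, 5), (0, 7), (0, 8), (0, 10), (0, 12), (0, 19), (0, 21), (0, 23), (0, 24), (0, 26), (0, 28), (3, 3), (3, 5), (3, 7), (3, 8), (3, 10), (3, 12), (3, 19), (3, 21), (3, 23), (3, 24), (3, 26), (3, 28), (4, 3), (4, 5), (4, 7), (4, 8), (4, 10), (4, 12), (4, 19), (4, 21), (4, 23), (4, 24), (4, 26), (4, 28), (7, 3), (7, 5), (7, 7), (7, 8), (7, 10), (7, 12), (7, 19), (7, 21), (7, 23), (7, 24), (7, 26), (7, 28)]

Answer: 48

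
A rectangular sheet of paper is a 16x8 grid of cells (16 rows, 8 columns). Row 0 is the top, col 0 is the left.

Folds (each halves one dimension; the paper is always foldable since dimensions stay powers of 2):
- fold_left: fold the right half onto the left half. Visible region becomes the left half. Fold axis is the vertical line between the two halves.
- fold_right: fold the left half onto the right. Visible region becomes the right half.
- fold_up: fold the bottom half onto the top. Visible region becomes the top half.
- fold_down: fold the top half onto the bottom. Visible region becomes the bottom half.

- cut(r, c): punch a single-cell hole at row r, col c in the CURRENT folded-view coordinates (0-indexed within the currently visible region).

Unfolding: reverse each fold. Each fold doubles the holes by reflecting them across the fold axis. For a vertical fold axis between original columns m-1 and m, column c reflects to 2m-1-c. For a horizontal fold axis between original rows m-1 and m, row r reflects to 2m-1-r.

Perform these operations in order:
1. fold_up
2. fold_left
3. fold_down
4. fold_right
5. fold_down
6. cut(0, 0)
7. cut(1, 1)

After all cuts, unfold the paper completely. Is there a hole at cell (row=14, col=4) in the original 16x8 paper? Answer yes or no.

Answer: no

Derivation:
Op 1 fold_up: fold axis h@8; visible region now rows[0,8) x cols[0,8) = 8x8
Op 2 fold_left: fold axis v@4; visible region now rows[0,8) x cols[0,4) = 8x4
Op 3 fold_down: fold axis h@4; visible region now rows[4,8) x cols[0,4) = 4x4
Op 4 fold_right: fold axis v@2; visible region now rows[4,8) x cols[2,4) = 4x2
Op 5 fold_down: fold axis h@6; visible region now rows[6,8) x cols[2,4) = 2x2
Op 6 cut(0, 0): punch at orig (6,2); cuts so far [(6, 2)]; region rows[6,8) x cols[2,4) = 2x2
Op 7 cut(1, 1): punch at orig (7,3); cuts so far [(6, 2), (7, 3)]; region rows[6,8) x cols[2,4) = 2x2
Unfold 1 (reflect across h@6): 4 holes -> [(4, 3), (5, 2), (6, 2), (7, 3)]
Unfold 2 (reflect across v@2): 8 holes -> [(4, 0), (4, 3), (5, 1), (5, 2), (6, 1), (6, 2), (7, 0), (7, 3)]
Unfold 3 (reflect across h@4): 16 holes -> [(0, 0), (0, 3), (1, 1), (1, 2), (2, 1), (2, 2), (3, 0), (3, 3), (4, 0), (4, 3), (5, 1), (5, 2), (6, 1), (6, 2), (7, 0), (7, 3)]
Unfold 4 (reflect across v@4): 32 holes -> [(0, 0), (0, 3), (0, 4), (0, 7), (1, 1), (1, 2), (1, 5), (1, 6), (2, 1), (2, 2), (2, 5), (2, 6), (3, 0), (3, 3), (3, 4), (3, 7), (4, 0), (4, 3), (4, 4), (4, 7), (5, 1), (5, 2), (5, 5), (5, 6), (6, 1), (6, 2), (6, 5), (6, 6), (7, 0), (7, 3), (7, 4), (7, 7)]
Unfold 5 (reflect across h@8): 64 holes -> [(0, 0), (0, 3), (0, 4), (0, 7), (1, 1), (1, 2), (1, 5), (1, 6), (2, 1), (2, 2), (2, 5), (2, 6), (3, 0), (3, 3), (3, 4), (3, 7), (4, 0), (4, 3), (4, 4), (4, 7), (5, 1), (5, 2), (5, 5), (5, 6), (6, 1), (6, 2), (6, 5), (6, 6), (7, 0), (7, 3), (7, 4), (7, 7), (8, 0), (8, 3), (8, 4), (8, 7), (9, 1), (9, 2), (9, 5), (9, 6), (10, 1), (10, 2), (10, 5), (10, 6), (11, 0), (11, 3), (11, 4), (11, 7), (12, 0), (12, 3), (12, 4), (12, 7), (13, 1), (13, 2), (13, 5), (13, 6), (14, 1), (14, 2), (14, 5), (14, 6), (15, 0), (15, 3), (15, 4), (15, 7)]
Holes: [(0, 0), (0, 3), (0, 4), (0, 7), (1, 1), (1, 2), (1, 5), (1, 6), (2, 1), (2, 2), (2, 5), (2, 6), (3, 0), (3, 3), (3, 4), (3, 7), (4, 0), (4, 3), (4, 4), (4, 7), (5, 1), (5, 2), (5, 5), (5, 6), (6, 1), (6, 2), (6, 5), (6, 6), (7, 0), (7, 3), (7, 4), (7, 7), (8, 0), (8, 3), (8, 4), (8, 7), (9, 1), (9, 2), (9, 5), (9, 6), (10, 1), (10, 2), (10, 5), (10, 6), (11, 0), (11, 3), (11, 4), (11, 7), (12, 0), (12, 3), (12, 4), (12, 7), (13, 1), (13, 2), (13, 5), (13, 6), (14, 1), (14, 2), (14, 5), (14, 6), (15, 0), (15, 3), (15, 4), (15, 7)]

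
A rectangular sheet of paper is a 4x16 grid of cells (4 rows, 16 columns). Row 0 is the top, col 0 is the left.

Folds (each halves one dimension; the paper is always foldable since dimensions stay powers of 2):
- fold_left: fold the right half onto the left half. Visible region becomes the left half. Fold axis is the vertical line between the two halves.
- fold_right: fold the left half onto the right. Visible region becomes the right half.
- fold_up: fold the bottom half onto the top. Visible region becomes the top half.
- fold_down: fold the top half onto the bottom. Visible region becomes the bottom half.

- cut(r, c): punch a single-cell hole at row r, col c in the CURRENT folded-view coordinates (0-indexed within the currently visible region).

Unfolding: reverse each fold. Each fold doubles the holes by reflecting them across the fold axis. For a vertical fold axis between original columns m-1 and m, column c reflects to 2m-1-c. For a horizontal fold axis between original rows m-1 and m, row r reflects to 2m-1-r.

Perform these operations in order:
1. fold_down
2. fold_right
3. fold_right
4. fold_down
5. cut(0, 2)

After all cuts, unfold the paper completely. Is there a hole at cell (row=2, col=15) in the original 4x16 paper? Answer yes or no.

Answer: no

Derivation:
Op 1 fold_down: fold axis h@2; visible region now rows[2,4) x cols[0,16) = 2x16
Op 2 fold_right: fold axis v@8; visible region now rows[2,4) x cols[8,16) = 2x8
Op 3 fold_right: fold axis v@12; visible region now rows[2,4) x cols[12,16) = 2x4
Op 4 fold_down: fold axis h@3; visible region now rows[3,4) x cols[12,16) = 1x4
Op 5 cut(0, 2): punch at orig (3,14); cuts so far [(3, 14)]; region rows[3,4) x cols[12,16) = 1x4
Unfold 1 (reflect across h@3): 2 holes -> [(2, 14), (3, 14)]
Unfold 2 (reflect across v@12): 4 holes -> [(2, 9), (2, 14), (3, 9), (3, 14)]
Unfold 3 (reflect across v@8): 8 holes -> [(2, 1), (2, 6), (2, 9), (2, 14), (3, 1), (3, 6), (3, 9), (3, 14)]
Unfold 4 (reflect across h@2): 16 holes -> [(0, 1), (0, 6), (0, 9), (0, 14), (1, 1), (1, 6), (1, 9), (1, 14), (2, 1), (2, 6), (2, 9), (2, 14), (3, 1), (3, 6), (3, 9), (3, 14)]
Holes: [(0, 1), (0, 6), (0, 9), (0, 14), (1, 1), (1, 6), (1, 9), (1, 14), (2, 1), (2, 6), (2, 9), (2, 14), (3, 1), (3, 6), (3, 9), (3, 14)]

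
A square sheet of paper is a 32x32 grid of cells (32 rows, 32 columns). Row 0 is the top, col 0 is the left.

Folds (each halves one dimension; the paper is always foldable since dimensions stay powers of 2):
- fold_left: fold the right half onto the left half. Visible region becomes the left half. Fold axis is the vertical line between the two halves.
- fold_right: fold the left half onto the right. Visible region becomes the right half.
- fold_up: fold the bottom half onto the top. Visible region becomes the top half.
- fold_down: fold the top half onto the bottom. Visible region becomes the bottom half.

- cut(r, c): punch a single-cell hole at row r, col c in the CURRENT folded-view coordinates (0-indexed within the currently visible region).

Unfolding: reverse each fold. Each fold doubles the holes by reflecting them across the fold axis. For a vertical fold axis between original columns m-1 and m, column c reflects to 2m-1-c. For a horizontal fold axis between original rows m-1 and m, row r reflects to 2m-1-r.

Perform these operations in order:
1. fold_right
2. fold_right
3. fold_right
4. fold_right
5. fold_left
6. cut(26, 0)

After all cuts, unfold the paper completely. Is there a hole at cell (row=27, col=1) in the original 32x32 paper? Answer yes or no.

Answer: no

Derivation:
Op 1 fold_right: fold axis v@16; visible region now rows[0,32) x cols[16,32) = 32x16
Op 2 fold_right: fold axis v@24; visible region now rows[0,32) x cols[24,32) = 32x8
Op 3 fold_right: fold axis v@28; visible region now rows[0,32) x cols[28,32) = 32x4
Op 4 fold_right: fold axis v@30; visible region now rows[0,32) x cols[30,32) = 32x2
Op 5 fold_left: fold axis v@31; visible region now rows[0,32) x cols[30,31) = 32x1
Op 6 cut(26, 0): punch at orig (26,30); cuts so far [(26, 30)]; region rows[0,32) x cols[30,31) = 32x1
Unfold 1 (reflect across v@31): 2 holes -> [(26, 30), (26, 31)]
Unfold 2 (reflect across v@30): 4 holes -> [(26, 28), (26, 29), (26, 30), (26, 31)]
Unfold 3 (reflect across v@28): 8 holes -> [(26, 24), (26, 25), (26, 26), (26, 27), (26, 28), (26, 29), (26, 30), (26, 31)]
Unfold 4 (reflect across v@24): 16 holes -> [(26, 16), (26, 17), (26, 18), (26, 19), (26, 20), (26, 21), (26, 22), (26, 23), (26, 24), (26, 25), (26, 26), (26, 27), (26, 28), (26, 29), (26, 30), (26, 31)]
Unfold 5 (reflect across v@16): 32 holes -> [(26, 0), (26, 1), (26, 2), (26, 3), (26, 4), (26, 5), (26, 6), (26, 7), (26, 8), (26, 9), (26, 10), (26, 11), (26, 12), (26, 13), (26, 14), (26, 15), (26, 16), (26, 17), (26, 18), (26, 19), (26, 20), (26, 21), (26, 22), (26, 23), (26, 24), (26, 25), (26, 26), (26, 27), (26, 28), (26, 29), (26, 30), (26, 31)]
Holes: [(26, 0), (26, 1), (26, 2), (26, 3), (26, 4), (26, 5), (26, 6), (26, 7), (26, 8), (26, 9), (26, 10), (26, 11), (26, 12), (26, 13), (26, 14), (26, 15), (26, 16), (26, 17), (26, 18), (26, 19), (26, 20), (26, 21), (26, 22), (26, 23), (26, 24), (26, 25), (26, 26), (26, 27), (26, 28), (26, 29), (26, 30), (26, 31)]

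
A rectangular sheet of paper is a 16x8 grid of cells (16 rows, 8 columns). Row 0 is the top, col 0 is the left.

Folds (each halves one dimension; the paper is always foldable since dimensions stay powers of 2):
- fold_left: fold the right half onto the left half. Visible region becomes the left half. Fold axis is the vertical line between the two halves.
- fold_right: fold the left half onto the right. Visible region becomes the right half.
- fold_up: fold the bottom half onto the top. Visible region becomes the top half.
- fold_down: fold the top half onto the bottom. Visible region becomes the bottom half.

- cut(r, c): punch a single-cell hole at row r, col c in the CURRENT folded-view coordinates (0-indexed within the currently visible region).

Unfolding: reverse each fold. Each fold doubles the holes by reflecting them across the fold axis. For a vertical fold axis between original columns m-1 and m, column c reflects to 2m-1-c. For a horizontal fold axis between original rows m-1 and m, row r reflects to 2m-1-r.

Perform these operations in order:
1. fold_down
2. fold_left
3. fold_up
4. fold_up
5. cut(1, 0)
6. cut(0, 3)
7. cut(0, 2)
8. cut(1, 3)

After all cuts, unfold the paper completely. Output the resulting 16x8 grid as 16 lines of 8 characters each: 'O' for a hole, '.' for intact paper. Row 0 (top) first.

Op 1 fold_down: fold axis h@8; visible region now rows[8,16) x cols[0,8) = 8x8
Op 2 fold_left: fold axis v@4; visible region now rows[8,16) x cols[0,4) = 8x4
Op 3 fold_up: fold axis h@12; visible region now rows[8,12) x cols[0,4) = 4x4
Op 4 fold_up: fold axis h@10; visible region now rows[8,10) x cols[0,4) = 2x4
Op 5 cut(1, 0): punch at orig (9,0); cuts so far [(9, 0)]; region rows[8,10) x cols[0,4) = 2x4
Op 6 cut(0, 3): punch at orig (8,3); cuts so far [(8, 3), (9, 0)]; region rows[8,10) x cols[0,4) = 2x4
Op 7 cut(0, 2): punch at orig (8,2); cuts so far [(8, 2), (8, 3), (9, 0)]; region rows[8,10) x cols[0,4) = 2x4
Op 8 cut(1, 3): punch at orig (9,3); cuts so far [(8, 2), (8, 3), (9, 0), (9, 3)]; region rows[8,10) x cols[0,4) = 2x4
Unfold 1 (reflect across h@10): 8 holes -> [(8, 2), (8, 3), (9, 0), (9, 3), (10, 0), (10, 3), (11, 2), (11, 3)]
Unfold 2 (reflect across h@12): 16 holes -> [(8, 2), (8, 3), (9, 0), (9, 3), (10, 0), (10, 3), (11, 2), (11, 3), (12, 2), (12, 3), (13, 0), (13, 3), (14, 0), (14, 3), (15, 2), (15, 3)]
Unfold 3 (reflect across v@4): 32 holes -> [(8, 2), (8, 3), (8, 4), (8, 5), (9, 0), (9, 3), (9, 4), (9, 7), (10, 0), (10, 3), (10, 4), (10, 7), (11, 2), (11, 3), (11, 4), (11, 5), (12, 2), (12, 3), (12, 4), (12, 5), (13, 0), (13, 3), (13, 4), (13, 7), (14, 0), (14, 3), (14, 4), (14, 7), (15, 2), (15, 3), (15, 4), (15, 5)]
Unfold 4 (reflect across h@8): 64 holes -> [(0, 2), (0, 3), (0, 4), (0, 5), (1, 0), (1, 3), (1, 4), (1, 7), (2, 0), (2, 3), (2, 4), (2, 7), (3, 2), (3, 3), (3, 4), (3, 5), (4, 2), (4, 3), (4, 4), (4, 5), (5, 0), (5, 3), (5, 4), (5, 7), (6, 0), (6, 3), (6, 4), (6, 7), (7, 2), (7, 3), (7, 4), (7, 5), (8, 2), (8, 3), (8, 4), (8, 5), (9, 0), (9, 3), (9, 4), (9, 7), (10, 0), (10, 3), (10, 4), (10, 7), (11, 2), (11, 3), (11, 4), (11, 5), (12, 2), (12, 3), (12, 4), (12, 5), (13, 0), (13, 3), (13, 4), (13, 7), (14, 0), (14, 3), (14, 4), (14, 7), (15, 2), (15, 3), (15, 4), (15, 5)]

Answer: ..OOOO..
O..OO..O
O..OO..O
..OOOO..
..OOOO..
O..OO..O
O..OO..O
..OOOO..
..OOOO..
O..OO..O
O..OO..O
..OOOO..
..OOOO..
O..OO..O
O..OO..O
..OOOO..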